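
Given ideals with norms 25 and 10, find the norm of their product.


N(IJ) = N(I) * N(J)
= 25 * 10
= 250

250


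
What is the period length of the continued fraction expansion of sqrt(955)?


Run the CF algorithm for sqrt(955).
a_0 = floor(sqrt(955)) = 30; set m_0=0, q_0=1.
Recurrence: m' = q*a - m,  q' = (d - m'^2)/q,  a' = floor((a_0 + m')/q').
  step 1: m=30, q=55, a=1
  step 2: m=25, q=6, a=9
  step 3: m=29, q=19, a=3
  step 4: m=28, q=9, a=6
  step 5: m=26, q=31, a=1
  step 6: m=5, q=30, a=1
  step 7: m=25, q=11, a=5
  step 8: m=30, q=5, a=12
  step 9: m=30, q=11, a=5
  step 10: m=25, q=30, a=1
  step 11: m=5, q=31, a=1
  step 12: m=26, q=9, a=6
  step 13: m=28, q=19, a=3
  step 14: m=29, q=6, a=9
  step 15: m=25, q=55, a=1
  step 16: m=30, q=1, a=60
a_16 = 2*a_0 = 60, so the period closes here.
sqrt(955) = [30; 1, 9, 3, 6, 1, 1, 5, 12, 5, 1, 1, 6, 3, 9, 1, 60]
Period length = 16

16


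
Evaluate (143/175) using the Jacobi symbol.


Compute (143/175) via quadratic reciprocity:
  reciprocity: (143/175) -> -(175/143)
  reduce: (32/143)
  pull out 2: (2/143) = +1  (since 143 mod 8 = 7)
  pull out 2: (2/143) = +1  (since 143 mod 8 = 7)
  pull out 2: (2/143) = +1  (since 143 mod 8 = 7)
  pull out 2: (2/143) = +1  (since 143 mod 8 = 7)
  pull out 2: (2/143) = +1  (since 143 mod 8 = 7)
  (1/143) = 1
Product of signs = -1

-1


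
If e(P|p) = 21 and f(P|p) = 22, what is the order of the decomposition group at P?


|D_P| = e * f
= 21 * 22
= 462

462


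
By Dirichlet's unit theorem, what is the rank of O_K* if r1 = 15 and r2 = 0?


By Dirichlet's unit theorem:
rank = r1 + r2 - 1
= 15 + 0 - 1
= 14

14


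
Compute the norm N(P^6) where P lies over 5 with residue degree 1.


N(P^a) = p^(a*f)
= 5^(6*1)
= 5^6
= 15625

15625


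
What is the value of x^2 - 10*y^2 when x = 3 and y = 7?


x^2 - d*y^2
= 3^2 - 10*7^2
= 9 - 490
= -481

-481


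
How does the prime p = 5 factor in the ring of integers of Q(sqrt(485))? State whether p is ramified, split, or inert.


K = Q(sqrt(485)). Since d mod 4 = 1, disc(K) = 485.
Check p | disc: 485 mod 5 = 0.
p divides disc, so p ramifies: (p) = P^2 with e=2, f=1, g=1.
Therefore p is ramified.

ramified


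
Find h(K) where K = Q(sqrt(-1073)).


K = Q(sqrt(-1073)). d mod 4 = 3, so D = disc(K) = 4d = -4292
h(K) equals the number of primitive reduced positive-definite forms (a, b, c) = a*x^2 + b*x*y + c*y^2 with b^2 - 4ac = D,
where reduced means |b| <= a <= c, with b >= 0 whenever |b| = a or a = c, and primitive means gcd(a, b, c) = 1.
Reduced forces 3a^2 <= |D| = 4292, so 1 <= a <= 37; b must have the parity of D, and c = (b^2 - D)/(4a) must be an integer >= a.
Enumerate a = 1..37, b in [-a, a]:
  a=1: (1, 0, 1073)  [1]
  a=2: (2, 2, 537)  [1]
  a=3: (3, -2, 358), (3, 2, 358)  [2]
  a=4..5: none
  a=6: (6, -2, 179), (6, 2, 179)  [2]
  a=7..8: none
  a=9: (9, -8, 121), (9, 8, 121)  [2]
  a=10: none
  a=11: (11, -8, 99), (11, 8, 99)  [2]
  a=12..16: none
  a=17: (17, -14, 66), (17, 14, 66)  [2]
  a=18: (18, -10, 61), (18, 10, 61)  [2]
  a=19..21: none
  a=22: (22, -14, 51), (22, 14, 51)  [2]
  a=23: (23, -20, 51), (23, 20, 51)  [2]
  a=24..26: none
  a=27: (27, -26, 46), (27, 26, 46)  [2]
  a=28: none
  a=29: (29, 0, 37)  [1]
  a=30..32: none
  a=33: (33, -14, 34), (33, 8, 33), (33, 14, 34)  [3]
  a=34..37: none
Total reduced forms: 1 + 1 + 2 + 2 + 2 + 2 + 2 + 2 + 2 + 2 + 2 + 1 + 3 = 24
h = 24

24


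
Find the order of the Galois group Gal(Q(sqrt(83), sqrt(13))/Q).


The 2 square roots of distinct primes are multiplicatively independent over Q,
so [K:Q] = 2^2 and Gal(K/Q) is isomorphic to (Z/2Z)^2.
|Gal| = 2^2 = 4

4


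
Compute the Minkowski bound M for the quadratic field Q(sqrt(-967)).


d = -967, d mod 4 = 1, so disc(K) = d = -967; |disc(K)| = 967
Imaginary quadratic field, so n = 2, s = r2 = 1, r1 = 0
M = (n!/n^n) * (4/pi)^s * sqrt(|disc(K)|) = (2!/2^2) * (4/pi)^1 * sqrt(967)
= 0.5 * 1.273240 * 31.096624
= 19.7967

19.7967


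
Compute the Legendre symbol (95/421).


p = 421 is prime, so compute (95/421) with the reciprocity algorithm (Jacobi-symbol steps: pull out 2s via (2/n), flip via reciprocity, reduce):
  reciprocity: (95/421) -> +(421/95)
  reduce: (41/95)
  reciprocity: (41/95) -> +(95/41)
  reduce: (13/41)
  reciprocity: (13/41) -> +(41/13)
  reduce: (2/13)
  pull out 2: (2/13) = -1  (since 13 mod 8 = 5)
  (1/13) = 1
Product of signs = -1
(95/421) = -1

-1


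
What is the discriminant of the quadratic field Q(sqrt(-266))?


For K = Q(sqrt(d)) with d squarefree: disc(K) = d if d = 1 mod 4, and disc(K) = 4d if d = 2 or 3 mod 4.
Here d = -266, and d mod 4 = 2.
d = 2 mod 4, not 1 (O_K = Z[sqrt(d)]), so disc(K) = 4d = 4 * (-266) = -1064

-1064


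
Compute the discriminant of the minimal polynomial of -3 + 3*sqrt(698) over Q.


The element -3 + 3*sqrt(698) has minimal polynomial:
x^2 + 6*x - 6273
Discriminant = (6)^2 - 4*(-6273)
= 36 + 25092
= 25128

25128


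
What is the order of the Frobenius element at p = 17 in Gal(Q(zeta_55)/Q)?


The Frobenius at p in Gal(Q(zeta_n)/Q) = (Z/nZ)* is the class of p, so its order is ord_55(17), the smallest k >= 1 with 17^k = 1 mod 55.
n = 55 = 5 * 11, phi(55) = 40; the order divides phi(n).
Divisors of 40: 1, 2, 4, 5, 8, 10, 20, 40
Repeated squaring mod 55: 17^1 = 17, 17^2 = 14, 17^4 = 31, 17^8 = 26, 17^16 = 16, 17^32 = 36
Test divisors in increasing order:
  k=1: 17^1 = 17 mod 55
  k=2: 17^2 = 14 mod 55
  k=4: 17^4 = 31 mod 55
  k=5: 17^5 = 31 * 17 = 32 mod 55
  k=8: 17^8 = 26 mod 55
  k=10: 17^10 = 26 * 14 = 34 mod 55
  k=20: 17^20 = 16 * 31 = 1 mod 55  <- first divisor giving 1
Order = 20

20


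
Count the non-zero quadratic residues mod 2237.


For prime p, the number of non-zero quadratic residues is (p-1)/2.
= (2237-1)/2
= 1118

1118


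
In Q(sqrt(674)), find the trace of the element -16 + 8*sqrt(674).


Tr(a + b*sqrt(d)) = (a + b*sqrt(d)) + (a - b*sqrt(d)) = 2a
= 2 * (-16)
= -32

-32


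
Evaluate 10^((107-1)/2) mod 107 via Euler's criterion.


p = 107 is prime and the exponent is (p-1)/2 = 53, so by Euler's criterion 10^53 = (10/107) = +1 or -1 mod 107.
Compute by square-and-multiply:
  53 = 32 + 16 + 4 + 1 (binary 110101)
  Repeated squaring mod 107: 10^1 = 10, 10^2 = 100, 10^4 = 49, 10^8 = 47, 10^16 = 69, 10^32 = 53
  10^53 = 10^32 * 10^16 * 10^4 * 10^1 = 53 * 69 * 49 * 10 mod 107
    53 * 69 = 3657 = 19 mod 107
    19 * 49 = 931 = 75 mod 107
    75 * 10 = 750 = 1 mod 107
  10^53 = 1 mod 107
Result 1: 10 is a quadratic residue mod 107.
10^53 mod 107 = 1

1


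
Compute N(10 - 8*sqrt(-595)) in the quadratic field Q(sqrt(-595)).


N(a + b*sqrt(d)) = a^2 - d*b^2
= (10)^2 - (-595)*(-8)^2
= 100 + 38080
= 38180

38180


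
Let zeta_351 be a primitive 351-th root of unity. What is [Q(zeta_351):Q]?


The degree equals Euler's totient phi(351).
351 = 3^3 * 13
phi(351) = 216

216


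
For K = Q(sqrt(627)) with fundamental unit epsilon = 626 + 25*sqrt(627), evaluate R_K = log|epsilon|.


epsilon = 626 + 25*sqrt(627)
= 1251.9992
R = ln(1251.9992)
= 7.1325

7.1325


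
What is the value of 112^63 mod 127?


p = 127 is prime and the exponent is (p-1)/2 = 63, so by Euler's criterion 112^63 = (112/127) = +1 or -1 mod 127.
Compute by square-and-multiply:
  63 = 32 + 16 + 8 + 4 + 2 + 1 (binary 111111)
  Repeated squaring mod 127: 112^1 = 112, 112^2 = 98, 112^4 = 79, 112^8 = 18, 112^16 = 70, 112^32 = 74
  112^63 = 112^32 * 112^16 * 112^8 * 112^4 * 112^2 * 112^1 = 74 * 70 * 18 * 79 * 98 * 112 mod 127
    74 * 70 = 5180 = 100 mod 127
    100 * 18 = 1800 = 22 mod 127
    22 * 79 = 1738 = 87 mod 127
    87 * 98 = 8526 = 17 mod 127
    17 * 112 = 1904 = 126 mod 127
  112^63 = 126 mod 127
Result 126 = p - 1 = -1 mod 127: 112 is a quadratic non-residue mod 127. As a residue in [0, p-1] the value is 126.
112^63 mod 127 = 126

126


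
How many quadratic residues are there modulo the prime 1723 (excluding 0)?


For prime p, the number of non-zero quadratic residues is (p-1)/2.
= (1723-1)/2
= 861

861


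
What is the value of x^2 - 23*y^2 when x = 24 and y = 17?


x^2 - d*y^2
= 24^2 - 23*17^2
= 576 - 6647
= -6071

-6071


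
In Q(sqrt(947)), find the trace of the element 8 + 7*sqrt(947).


Tr(a + b*sqrt(d)) = (a + b*sqrt(d)) + (a - b*sqrt(d)) = 2a
= 2 * (8)
= 16

16


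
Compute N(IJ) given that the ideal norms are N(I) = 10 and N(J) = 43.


N(IJ) = N(I) * N(J)
= 10 * 43
= 430

430


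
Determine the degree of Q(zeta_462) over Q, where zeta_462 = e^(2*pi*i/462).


The degree equals Euler's totient phi(462).
462 = 2 * 3 * 7 * 11
phi(462) = 120

120


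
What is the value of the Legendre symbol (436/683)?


p = 683 is prime, so compute (436/683) with the reciprocity algorithm (Jacobi-symbol steps: pull out 2s via (2/n), flip via reciprocity, reduce):
  pull out 2: (2/683) = -1  (since 683 mod 8 = 3)
  pull out 2: (2/683) = -1  (since 683 mod 8 = 3)
  reciprocity: (109/683) -> +(683/109)
  reduce: (29/109)
  reciprocity: (29/109) -> +(109/29)
  reduce: (22/29)
  pull out 2: (2/29) = -1  (since 29 mod 8 = 5)
  reciprocity: (11/29) -> +(29/11)
  reduce: (7/11)
  reciprocity: (7/11) -> -(11/7)
  reduce: (4/7)
  pull out 2: (2/7) = +1  (since 7 mod 8 = 7)
  pull out 2: (2/7) = +1  (since 7 mod 8 = 7)
  (1/7) = 1
Product of signs = 1
(436/683) = 1

1


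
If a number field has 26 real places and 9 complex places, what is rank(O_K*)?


By Dirichlet's unit theorem:
rank = r1 + r2 - 1
= 26 + 9 - 1
= 34

34


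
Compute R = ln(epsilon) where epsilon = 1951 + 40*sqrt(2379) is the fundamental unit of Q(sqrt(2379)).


epsilon = 1951 + 40*sqrt(2379)
= 3901.9997
R = ln(3901.9997)
= 8.2692

8.2692


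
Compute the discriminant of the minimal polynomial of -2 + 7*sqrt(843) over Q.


The element -2 + 7*sqrt(843) has minimal polynomial:
x^2 + 4*x - 41303
Discriminant = (4)^2 - 4*(-41303)
= 16 + 165212
= 165228

165228


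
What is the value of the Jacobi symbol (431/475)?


Compute (431/475) via quadratic reciprocity:
  reciprocity: (431/475) -> -(475/431)
  reduce: (44/431)
  pull out 2: (2/431) = +1  (since 431 mod 8 = 7)
  pull out 2: (2/431) = +1  (since 431 mod 8 = 7)
  reciprocity: (11/431) -> -(431/11)
  reduce: (2/11)
  pull out 2: (2/11) = -1  (since 11 mod 8 = 3)
  (1/11) = 1
Product of signs = -1

-1


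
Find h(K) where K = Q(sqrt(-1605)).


K = Q(sqrt(-1605)). d mod 4 = 3, so D = disc(K) = 4d = -6420
h(K) equals the number of primitive reduced positive-definite forms (a, b, c) = a*x^2 + b*x*y + c*y^2 with b^2 - 4ac = D,
where reduced means |b| <= a <= c, with b >= 0 whenever |b| = a or a = c, and primitive means gcd(a, b, c) = 1.
Reduced forces 3a^2 <= |D| = 6420, so 1 <= a <= 46; b must have the parity of D, and c = (b^2 - D)/(4a) must be an integer >= a.
Enumerate a = 1..46, b in [-a, a]:
  a=1: (1, 0, 1605)  [1]
  a=2: (2, 2, 803)  [1]
  a=3: (3, 0, 535)  [1]
  a=4: none
  a=5: (5, 0, 321)  [1]
  a=6: (6, 6, 269)  [1]
  a=7..9: none
  a=10: (10, 10, 163)  [1]
  a=11: (11, -2, 146), (11, 2, 146)  [2]
  a=12..14: none
  a=15: (15, 0, 107)  [1]
  a=16..21: none
  a=22: (22, -2, 73), (22, 2, 73)  [2]
  a=23..29: none
  a=30: (30, 30, 61)  [1]
  a=31: (31, -20, 55), (31, 20, 55)  [2]
  a=32: none
  a=33: (33, -24, 53), (33, 24, 53)  [2]
  a=34..46: none
Total reduced forms: 1 + 1 + 1 + 1 + 1 + 1 + 2 + 1 + 2 + 1 + 2 + 2 = 16
h = 16

16


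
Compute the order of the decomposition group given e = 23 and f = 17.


|D_P| = e * f
= 23 * 17
= 391

391


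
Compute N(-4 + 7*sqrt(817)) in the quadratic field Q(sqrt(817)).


N(a + b*sqrt(d)) = a^2 - d*b^2
= (-4)^2 - (817)*(7)^2
= 16 - 40033
= -40017

-40017


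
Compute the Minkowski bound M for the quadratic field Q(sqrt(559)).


d = 559, d mod 4 = 3, so disc(K) = 4d = 2236; |disc(K)| = 2236
Real quadratic field, so n = 2, s = r2 = 0, r1 = 2
M = (n!/n^n) * (4/pi)^s * sqrt(|disc(K)|) = (2!/2^2) * (4/pi)^0 * sqrt(2236)
= 0.5 * 1.000000 * 47.286362
= 23.6432

23.6432


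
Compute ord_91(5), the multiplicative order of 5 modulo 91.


We want ord_91(5), the smallest k >= 1 with 5^k = 1 mod 91.
n = 91 = 7 * 13, phi(91) = 72; the order divides phi(n).
Divisors of 72: 1, 2, 3, 4, 6, 8, 9, 12, 18, 24, 36, 72
Repeated squaring mod 91: 5^1 = 5, 5^2 = 25, 5^4 = 79, 5^8 = 53, 5^16 = 79, 5^32 = 53, 5^64 = 79
Test divisors in increasing order:
  k=1: 5^1 = 5 mod 91
  k=2: 5^2 = 25 mod 91
  k=3: 5^3 = 25 * 5 = 34 mod 91
  k=4: 5^4 = 79 mod 91
  k=6: 5^6 = 79 * 25 = 64 mod 91
  k=8: 5^8 = 53 mod 91
  k=9: 5^9 = 53 * 5 = 83 mod 91
  k=12: 5^12 = 53 * 79 = 1 mod 91  <- first divisor giving 1
Order = 12

12


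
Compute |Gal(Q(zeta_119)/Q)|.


|Gal(Q(zeta_119)/Q)| = phi(119)
= 96

96


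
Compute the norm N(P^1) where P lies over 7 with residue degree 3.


N(P^a) = p^(a*f)
= 7^(1*3)
= 7^3
= 343

343


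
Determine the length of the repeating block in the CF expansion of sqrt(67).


Run the CF algorithm for sqrt(67).
a_0 = floor(sqrt(67)) = 8; set m_0=0, q_0=1.
Recurrence: m' = q*a - m,  q' = (d - m'^2)/q,  a' = floor((a_0 + m')/q').
  step 1: m=8, q=3, a=5
  step 2: m=7, q=6, a=2
  step 3: m=5, q=7, a=1
  step 4: m=2, q=9, a=1
  step 5: m=7, q=2, a=7
  step 6: m=7, q=9, a=1
  step 7: m=2, q=7, a=1
  step 8: m=5, q=6, a=2
  step 9: m=7, q=3, a=5
  step 10: m=8, q=1, a=16
a_10 = 2*a_0 = 16, so the period closes here.
sqrt(67) = [8; 5, 2, 1, 1, 7, 1, 1, 2, 5, 16]
Period length = 10

10


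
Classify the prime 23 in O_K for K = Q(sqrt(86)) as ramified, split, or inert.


K = Q(sqrt(86)). Since d mod 4 = 2, disc(K) = 344.
Check p | disc: 344 mod 23 = 22.
p does not divide disc. Compute Legendre symbol (d/p):
17^((23-1)/2) mod 23 = -1
(d/p) = -1, so p is inert: (p) stays prime with e=1, f=2, g=1.
Therefore p is inert.

inert


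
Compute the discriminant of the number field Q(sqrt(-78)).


For K = Q(sqrt(d)) with d squarefree: disc(K) = d if d = 1 mod 4, and disc(K) = 4d if d = 2 or 3 mod 4.
Here d = -78, and d mod 4 = 2.
d = 2 mod 4, not 1 (O_K = Z[sqrt(d)]), so disc(K) = 4d = 4 * (-78) = -312

-312


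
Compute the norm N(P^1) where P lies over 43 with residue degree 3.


N(P^a) = p^(a*f)
= 43^(1*3)
= 43^3
= 79507

79507


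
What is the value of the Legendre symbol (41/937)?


p = 937 is prime, so compute (41/937) with the reciprocity algorithm (Jacobi-symbol steps: pull out 2s via (2/n), flip via reciprocity, reduce):
  reciprocity: (41/937) -> +(937/41)
  reduce: (35/41)
  reciprocity: (35/41) -> +(41/35)
  reduce: (6/35)
  pull out 2: (2/35) = -1  (since 35 mod 8 = 3)
  reciprocity: (3/35) -> -(35/3)
  reduce: (2/3)
  pull out 2: (2/3) = -1  (since 3 mod 8 = 3)
  (1/3) = 1
Product of signs = -1
(41/937) = -1

-1


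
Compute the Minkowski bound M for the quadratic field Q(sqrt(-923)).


d = -923, d mod 4 = 1, so disc(K) = d = -923; |disc(K)| = 923
Imaginary quadratic field, so n = 2, s = r2 = 1, r1 = 0
M = (n!/n^n) * (4/pi)^s * sqrt(|disc(K)|) = (2!/2^2) * (4/pi)^1 * sqrt(923)
= 0.5 * 1.273240 * 30.380915
= 19.3411

19.3411


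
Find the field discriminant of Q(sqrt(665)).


For K = Q(sqrt(d)) with d squarefree: disc(K) = d if d = 1 mod 4, and disc(K) = 4d if d = 2 or 3 mod 4.
Here d = 665, and d mod 4 = 1.
d = 1 mod 4 (O_K = Z[(1+sqrt(d))/2]), so disc(K) = d = 665

665


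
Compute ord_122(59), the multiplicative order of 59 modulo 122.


We want ord_122(59), the smallest k >= 1 with 59^k = 1 mod 122.
n = 122 = 2 * 61, phi(122) = 60; the order divides phi(n).
Divisors of 60: 1, 2, 3, 4, 5, 6, 10, 12, 15, 20, 30, 60
Repeated squaring mod 122: 59^1 = 59, 59^2 = 65, 59^4 = 77, 59^8 = 73, 59^16 = 83, 59^32 = 57
Test divisors in increasing order:
  k=1: 59^1 = 59 mod 122
  k=2: 59^2 = 65 mod 122
  k=3: 59^3 = 65 * 59 = 53 mod 122
  k=4: 59^4 = 77 mod 122
  k=5: 59^5 = 77 * 59 = 29 mod 122
  k=6: 59^6 = 77 * 65 = 3 mod 122
  k=10: 59^10 = 73 * 65 = 109 mod 122
  k=12: 59^12 = 73 * 77 = 9 mod 122
  k=15: 59^15 = 73 * 77 * 65 * 59 = 111 mod 122
  k=20: 59^20 = 83 * 77 = 47 mod 122
  k=30: 59^30 = 83 * 73 * 77 * 65 = 121 mod 122
  k=60: 59^60 = 57 * 83 * 73 * 77 = 1 mod 122  <- first divisor giving 1
Order = 60

60


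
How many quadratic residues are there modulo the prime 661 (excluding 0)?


For prime p, the number of non-zero quadratic residues is (p-1)/2.
= (661-1)/2
= 330

330


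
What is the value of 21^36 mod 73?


p = 73 is prime and the exponent is (p-1)/2 = 36, so by Euler's criterion 21^36 = (21/73) = +1 or -1 mod 73.
Compute by square-and-multiply:
  36 = 32 + 4 (binary 100100)
  Repeated squaring mod 73: 21^1 = 21, 21^2 = 3, 21^4 = 9, 21^8 = 8, 21^16 = 64, 21^32 = 8
  21^36 = 21^32 * 21^4 = 8 * 9 mod 73
    8 * 9 = 72 = 72 mod 73
  21^36 = 72 mod 73
Result 72 = p - 1 = -1 mod 73: 21 is a quadratic non-residue mod 73. As a residue in [0, p-1] the value is 72.
21^36 mod 73 = 72

72


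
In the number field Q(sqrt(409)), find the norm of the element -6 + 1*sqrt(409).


N(a + b*sqrt(d)) = a^2 - d*b^2
= (-6)^2 - (409)*(1)^2
= 36 - 409
= -373

-373


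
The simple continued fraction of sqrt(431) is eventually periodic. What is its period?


Run the CF algorithm for sqrt(431).
a_0 = floor(sqrt(431)) = 20; set m_0=0, q_0=1.
Recurrence: m' = q*a - m,  q' = (d - m'^2)/q,  a' = floor((a_0 + m')/q').
  step 1: m=20, q=31, a=1
  step 2: m=11, q=10, a=3
  step 3: m=19, q=7, a=5
  step 4: m=16, q=25, a=1
  step 5: m=9, q=14, a=2
  step 6: m=19, q=5, a=7
  step 7: m=16, q=35, a=1
  step 8: m=19, q=2, a=19
  step 9: m=19, q=35, a=1
  step 10: m=16, q=5, a=7
  step 11: m=19, q=14, a=2
  step 12: m=9, q=25, a=1
  step 13: m=16, q=7, a=5
  step 14: m=19, q=10, a=3
  step 15: m=11, q=31, a=1
  step 16: m=20, q=1, a=40
a_16 = 2*a_0 = 40, so the period closes here.
sqrt(431) = [20; 1, 3, 5, 1, 2, 7, 1, 19, 1, 7, 2, 1, 5, 3, 1, 40]
Period length = 16

16


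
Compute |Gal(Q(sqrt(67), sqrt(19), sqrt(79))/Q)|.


The 3 square roots of distinct primes are multiplicatively independent over Q,
so [K:Q] = 2^3 and Gal(K/Q) is isomorphic to (Z/2Z)^3.
|Gal| = 2^3 = 8

8


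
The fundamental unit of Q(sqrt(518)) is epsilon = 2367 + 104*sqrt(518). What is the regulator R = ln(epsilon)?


epsilon = 2367 + 104*sqrt(518)
= 4733.9998
R = ln(4733.9998)
= 8.4625

8.4625


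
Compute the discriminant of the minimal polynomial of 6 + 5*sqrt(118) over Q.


The element 6 + 5*sqrt(118) has minimal polynomial:
x^2 - 12*x - 2914
Discriminant = (-12)^2 - 4*(-2914)
= 144 + 11656
= 11800

11800


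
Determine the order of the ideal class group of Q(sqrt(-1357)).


K = Q(sqrt(-1357)). d mod 4 = 3, so D = disc(K) = 4d = -5428
h(K) equals the number of primitive reduced positive-definite forms (a, b, c) = a*x^2 + b*x*y + c*y^2 with b^2 - 4ac = D,
where reduced means |b| <= a <= c, with b >= 0 whenever |b| = a or a = c, and primitive means gcd(a, b, c) = 1.
Reduced forces 3a^2 <= |D| = 5428, so 1 <= a <= 42; b must have the parity of D, and c = (b^2 - D)/(4a) must be an integer >= a.
Enumerate a = 1..42, b in [-a, a]:
  a=1: (1, 0, 1357)  [1]
  a=2: (2, 2, 679)  [1]
  a=3..6: none
  a=7: (7, -2, 194), (7, 2, 194)  [2]
  a=8..13: none
  a=14: (14, -2, 97), (14, 2, 97)  [2]
  a=15..18: none
  a=19: (19, -14, 74), (19, 14, 74)  [2]
  a=20..22: none
  a=23: (23, 0, 59)  [1]
  a=24..28: none
  a=29: (29, -16, 49), (29, 16, 49)  [2]
  a=30: none
  a=31: (31, -20, 47), (31, 20, 47)  [2]
  a=32..36: none
  a=37: (37, -14, 38), (37, 14, 38)  [2]
  a=38..40: none
  a=41: (41, 36, 41)  [1]
  a=42: none
Total reduced forms: 1 + 1 + 2 + 2 + 2 + 1 + 2 + 2 + 2 + 1 = 16
h = 16

16


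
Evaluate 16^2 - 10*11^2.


x^2 - d*y^2
= 16^2 - 10*11^2
= 256 - 1210
= -954

-954


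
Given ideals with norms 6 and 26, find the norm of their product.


N(IJ) = N(I) * N(J)
= 6 * 26
= 156

156


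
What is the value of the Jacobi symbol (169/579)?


Compute (169/579) via quadratic reciprocity:
  reciprocity: (169/579) -> +(579/169)
  reduce: (72/169)
  pull out 2: (2/169) = +1  (since 169 mod 8 = 1)
  pull out 2: (2/169) = +1  (since 169 mod 8 = 1)
  pull out 2: (2/169) = +1  (since 169 mod 8 = 1)
  reciprocity: (9/169) -> +(169/9)
  reduce: (7/9)
  reciprocity: (7/9) -> +(9/7)
  reduce: (2/7)
  pull out 2: (2/7) = +1  (since 7 mod 8 = 7)
  (1/7) = 1
Product of signs = 1

1


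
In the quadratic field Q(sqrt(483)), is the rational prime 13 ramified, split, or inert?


K = Q(sqrt(483)). Since d mod 4 = 3, disc(K) = 1932.
Check p | disc: 1932 mod 13 = 8.
p does not divide disc. Compute Legendre symbol (d/p):
2^((13-1)/2) mod 13 = -1
(d/p) = -1, so p is inert: (p) stays prime with e=1, f=2, g=1.
Therefore p is inert.

inert


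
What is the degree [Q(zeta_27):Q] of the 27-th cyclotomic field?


The degree equals Euler's totient phi(27).
27 = 3^3
phi(27) = 18

18


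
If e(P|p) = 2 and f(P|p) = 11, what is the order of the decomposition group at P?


|D_P| = e * f
= 2 * 11
= 22

22


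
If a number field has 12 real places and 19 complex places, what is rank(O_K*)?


By Dirichlet's unit theorem:
rank = r1 + r2 - 1
= 12 + 19 - 1
= 30

30


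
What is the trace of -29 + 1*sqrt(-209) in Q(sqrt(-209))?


Tr(a + b*sqrt(d)) = (a + b*sqrt(d)) + (a - b*sqrt(d)) = 2a
= 2 * (-29)
= -58

-58


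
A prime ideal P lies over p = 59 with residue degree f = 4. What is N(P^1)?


N(P^a) = p^(a*f)
= 59^(1*4)
= 59^4
= 12117361

12117361


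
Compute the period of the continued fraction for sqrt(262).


Run the CF algorithm for sqrt(262).
a_0 = floor(sqrt(262)) = 16; set m_0=0, q_0=1.
Recurrence: m' = q*a - m,  q' = (d - m'^2)/q,  a' = floor((a_0 + m')/q').
  step 1: m=16, q=6, a=5
  step 2: m=14, q=11, a=2
  step 3: m=8, q=18, a=1
  step 4: m=10, q=9, a=2
  step 5: m=8, q=22, a=1
  step 6: m=14, q=3, a=10
  step 7: m=16, q=2, a=16
  step 8: m=16, q=3, a=10
  step 9: m=14, q=22, a=1
  step 10: m=8, q=9, a=2
  step 11: m=10, q=18, a=1
  step 12: m=8, q=11, a=2
  step 13: m=14, q=6, a=5
  step 14: m=16, q=1, a=32
a_14 = 2*a_0 = 32, so the period closes here.
sqrt(262) = [16; 5, 2, 1, 2, 1, 10, 16, 10, 1, 2, 1, 2, 5, 32]
Period length = 14

14


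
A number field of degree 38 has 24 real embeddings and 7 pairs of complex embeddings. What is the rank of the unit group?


By Dirichlet's unit theorem:
rank = r1 + r2 - 1
= 24 + 7 - 1
= 30

30


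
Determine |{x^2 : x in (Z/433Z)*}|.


For prime p, the number of non-zero quadratic residues is (p-1)/2.
= (433-1)/2
= 216

216


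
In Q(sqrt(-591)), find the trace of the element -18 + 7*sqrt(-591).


Tr(a + b*sqrt(d)) = (a + b*sqrt(d)) + (a - b*sqrt(d)) = 2a
= 2 * (-18)
= -36

-36


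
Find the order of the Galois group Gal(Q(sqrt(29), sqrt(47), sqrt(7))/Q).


The 3 square roots of distinct primes are multiplicatively independent over Q,
so [K:Q] = 2^3 and Gal(K/Q) is isomorphic to (Z/2Z)^3.
|Gal| = 2^3 = 8

8


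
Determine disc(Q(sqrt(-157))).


For K = Q(sqrt(d)) with d squarefree: disc(K) = d if d = 1 mod 4, and disc(K) = 4d if d = 2 or 3 mod 4.
Here d = -157, and d mod 4 = 3.
d = 3 mod 4, not 1 (O_K = Z[sqrt(d)]), so disc(K) = 4d = 4 * (-157) = -628

-628


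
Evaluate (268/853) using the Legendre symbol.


p = 853 is prime, so compute (268/853) with the reciprocity algorithm (Jacobi-symbol steps: pull out 2s via (2/n), flip via reciprocity, reduce):
  pull out 2: (2/853) = -1  (since 853 mod 8 = 5)
  pull out 2: (2/853) = -1  (since 853 mod 8 = 5)
  reciprocity: (67/853) -> +(853/67)
  reduce: (49/67)
  reciprocity: (49/67) -> +(67/49)
  reduce: (18/49)
  pull out 2: (2/49) = +1  (since 49 mod 8 = 1)
  reciprocity: (9/49) -> +(49/9)
  reduce: (4/9)
  pull out 2: (2/9) = +1  (since 9 mod 8 = 1)
  pull out 2: (2/9) = +1  (since 9 mod 8 = 1)
  (1/9) = 1
Product of signs = 1
(268/853) = 1

1


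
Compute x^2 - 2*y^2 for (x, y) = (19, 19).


x^2 - d*y^2
= 19^2 - 2*19^2
= 361 - 722
= -361

-361


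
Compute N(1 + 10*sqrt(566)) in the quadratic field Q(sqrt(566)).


N(a + b*sqrt(d)) = a^2 - d*b^2
= (1)^2 - (566)*(10)^2
= 1 - 56600
= -56599

-56599


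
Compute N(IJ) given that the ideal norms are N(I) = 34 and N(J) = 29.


N(IJ) = N(I) * N(J)
= 34 * 29
= 986

986


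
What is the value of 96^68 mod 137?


p = 137 is prime and the exponent is (p-1)/2 = 68, so by Euler's criterion 96^68 = (96/137) = +1 or -1 mod 137.
Compute by square-and-multiply:
  68 = 64 + 4 (binary 1000100)
  Repeated squaring mod 137: 96^1 = 96, 96^2 = 37, 96^4 = 136, 96^8 = 1, 96^16 = 1, 96^32 = 1, 96^64 = 1
  96^68 = 96^64 * 96^4 = 1 * 136 mod 137
    1 * 136 = 136 = 136 mod 137
  96^68 = 136 mod 137
Result 136 = p - 1 = -1 mod 137: 96 is a quadratic non-residue mod 137. As a residue in [0, p-1] the value is 136.
96^68 mod 137 = 136

136


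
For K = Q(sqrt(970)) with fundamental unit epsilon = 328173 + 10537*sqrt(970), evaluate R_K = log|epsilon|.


epsilon = 328173 + 10537*sqrt(970)
= 656346.0000
R = ln(656346.0000)
= 13.3944

13.3944


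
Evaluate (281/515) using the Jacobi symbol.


Compute (281/515) via quadratic reciprocity:
  reciprocity: (281/515) -> +(515/281)
  reduce: (234/281)
  pull out 2: (2/281) = +1  (since 281 mod 8 = 1)
  reciprocity: (117/281) -> +(281/117)
  reduce: (47/117)
  reciprocity: (47/117) -> +(117/47)
  reduce: (23/47)
  reciprocity: (23/47) -> -(47/23)
  reduce: (1/23)
  (1/23) = 1
Product of signs = -1

-1


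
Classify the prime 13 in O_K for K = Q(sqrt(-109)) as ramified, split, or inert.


K = Q(sqrt(-109)). Since d mod 4 = 3, disc(K) = -436.
Check p | disc: -436 mod 13 = 6.
p does not divide disc. Compute Legendre symbol (d/p):
8^((13-1)/2) mod 13 = -1
(d/p) = -1, so p is inert: (p) stays prime with e=1, f=2, g=1.
Therefore p is inert.

inert


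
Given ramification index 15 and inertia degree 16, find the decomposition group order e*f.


|D_P| = e * f
= 15 * 16
= 240

240


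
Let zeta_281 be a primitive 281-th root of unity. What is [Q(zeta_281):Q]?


The degree equals Euler's totient phi(281).
281 = 281
phi(281) = 280

280


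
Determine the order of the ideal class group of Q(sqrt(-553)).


K = Q(sqrt(-553)). d mod 4 = 3, so D = disc(K) = 4d = -2212
h(K) equals the number of primitive reduced positive-definite forms (a, b, c) = a*x^2 + b*x*y + c*y^2 with b^2 - 4ac = D,
where reduced means |b| <= a <= c, with b >= 0 whenever |b| = a or a = c, and primitive means gcd(a, b, c) = 1.
Reduced forces 3a^2 <= |D| = 2212, so 1 <= a <= 27; b must have the parity of D, and c = (b^2 - D)/(4a) must be an integer >= a.
Enumerate a = 1..27, b in [-a, a]:
  a=1: (1, 0, 553)  [1]
  a=2: (2, 2, 277)  [1]
  a=3..6: none
  a=7: (7, 0, 79)  [1]
  a=8..13: none
  a=14: (14, 14, 43)  [1]
  a=15..16: none
  a=17: (17, -10, 34), (17, 10, 34)  [2]
  a=18: none
  a=19: (19, -12, 31), (19, 12, 31)  [2]
  a=20..27: none
Total reduced forms: 1 + 1 + 1 + 1 + 2 + 2 = 8
h = 8

8


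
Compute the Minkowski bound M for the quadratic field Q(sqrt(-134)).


d = -134, d mod 4 = 2, so disc(K) = 4d = -536; |disc(K)| = 536
Imaginary quadratic field, so n = 2, s = r2 = 1, r1 = 0
M = (n!/n^n) * (4/pi)^s * sqrt(|disc(K)|) = (2!/2^2) * (4/pi)^1 * sqrt(536)
= 0.5 * 1.273240 * 23.151674
= 14.7388

14.7388


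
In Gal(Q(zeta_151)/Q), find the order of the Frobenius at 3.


The Frobenius at p in Gal(Q(zeta_n)/Q) = (Z/nZ)* is the class of p, so its order is ord_151(3), the smallest k >= 1 with 3^k = 1 mod 151.
n = 151 = 151, phi(151) = 150; the order divides phi(n).
Divisors of 150: 1, 2, 3, 5, 6, 10, 15, 25, 30, 50, 75, 150
Repeated squaring mod 151: 3^1 = 3, 3^2 = 9, 3^4 = 81, 3^8 = 68, 3^16 = 94, 3^32 = 78, 3^64 = 44, 3^128 = 124
Test divisors in increasing order:
  k=1: 3^1 = 3 mod 151
  k=2: 3^2 = 9 mod 151
  k=3: 3^3 = 9 * 3 = 27 mod 151
  k=5: 3^5 = 81 * 3 = 92 mod 151
  k=6: 3^6 = 81 * 9 = 125 mod 151
  k=10: 3^10 = 68 * 9 = 8 mod 151
  k=15: 3^15 = 68 * 81 * 9 * 3 = 132 mod 151
  k=25: 3^25 = 94 * 68 * 3 = 150 mod 151
  k=30: 3^30 = 94 * 68 * 81 * 9 = 59 mod 151
  k=50: 3^50 = 78 * 94 * 9 = 1 mod 151  <- first divisor giving 1
Order = 50

50


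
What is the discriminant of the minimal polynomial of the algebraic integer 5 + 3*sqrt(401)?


The element 5 + 3*sqrt(401) has minimal polynomial:
x^2 - 10*x - 3584
Discriminant = (-10)^2 - 4*(-3584)
= 100 + 14336
= 14436

14436


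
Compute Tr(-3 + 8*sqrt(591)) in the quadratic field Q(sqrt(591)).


Tr(a + b*sqrt(d)) = (a + b*sqrt(d)) + (a - b*sqrt(d)) = 2a
= 2 * (-3)
= -6

-6


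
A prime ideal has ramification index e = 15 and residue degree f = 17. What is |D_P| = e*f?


|D_P| = e * f
= 15 * 17
= 255

255


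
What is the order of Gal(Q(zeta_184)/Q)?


|Gal(Q(zeta_184)/Q)| = phi(184)
= 88

88


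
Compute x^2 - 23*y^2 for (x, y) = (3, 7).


x^2 - d*y^2
= 3^2 - 23*7^2
= 9 - 1127
= -1118

-1118


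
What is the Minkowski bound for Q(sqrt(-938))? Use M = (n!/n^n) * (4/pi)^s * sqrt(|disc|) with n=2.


d = -938, d mod 4 = 2, so disc(K) = 4d = -3752; |disc(K)| = 3752
Imaginary quadratic field, so n = 2, s = r2 = 1, r1 = 0
M = (n!/n^n) * (4/pi)^s * sqrt(|disc(K)|) = (2!/2^2) * (4/pi)^1 * sqrt(3752)
= 0.5 * 1.273240 * 61.253571
= 38.9952

38.9952


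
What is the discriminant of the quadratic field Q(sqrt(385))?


For K = Q(sqrt(d)) with d squarefree: disc(K) = d if d = 1 mod 4, and disc(K) = 4d if d = 2 or 3 mod 4.
Here d = 385, and d mod 4 = 1.
d = 1 mod 4 (O_K = Z[(1+sqrt(d))/2]), so disc(K) = d = 385

385


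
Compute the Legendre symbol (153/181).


p = 181 is prime, so compute (153/181) with the reciprocity algorithm (Jacobi-symbol steps: pull out 2s via (2/n), flip via reciprocity, reduce):
  reciprocity: (153/181) -> +(181/153)
  reduce: (28/153)
  pull out 2: (2/153) = +1  (since 153 mod 8 = 1)
  pull out 2: (2/153) = +1  (since 153 mod 8 = 1)
  reciprocity: (7/153) -> +(153/7)
  reduce: (6/7)
  pull out 2: (2/7) = +1  (since 7 mod 8 = 7)
  reciprocity: (3/7) -> -(7/3)
  reduce: (1/3)
  (1/3) = 1
Product of signs = -1
(153/181) = -1

-1


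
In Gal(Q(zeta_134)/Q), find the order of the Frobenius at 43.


The Frobenius at p in Gal(Q(zeta_n)/Q) = (Z/nZ)* is the class of p, so its order is ord_134(43), the smallest k >= 1 with 43^k = 1 mod 134.
n = 134 = 2 * 67, phi(134) = 66; the order divides phi(n).
Divisors of 66: 1, 2, 3, 6, 11, 22, 33, 66
Repeated squaring mod 134: 43^1 = 43, 43^2 = 107, 43^4 = 59, 43^8 = 131, 43^16 = 9, 43^32 = 81, 43^64 = 129
Test divisors in increasing order:
  k=1: 43^1 = 43 mod 134
  k=2: 43^2 = 107 mod 134
  k=3: 43^3 = 107 * 43 = 45 mod 134
  k=6: 43^6 = 59 * 107 = 15 mod 134
  k=11: 43^11 = 131 * 107 * 43 = 133 mod 134
  k=22: 43^22 = 9 * 59 * 107 = 1 mod 134  <- first divisor giving 1
Order = 22

22


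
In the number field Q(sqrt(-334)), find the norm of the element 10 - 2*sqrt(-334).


N(a + b*sqrt(d)) = a^2 - d*b^2
= (10)^2 - (-334)*(-2)^2
= 100 + 1336
= 1436

1436


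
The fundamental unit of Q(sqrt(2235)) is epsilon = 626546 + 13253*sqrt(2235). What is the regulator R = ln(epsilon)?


epsilon = 626546 + 13253*sqrt(2235)
= 1.2531e+06
R = ln(1.2531e+06)
= 14.0411

14.0411


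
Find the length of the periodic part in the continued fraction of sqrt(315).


Run the CF algorithm for sqrt(315).
a_0 = floor(sqrt(315)) = 17; set m_0=0, q_0=1.
Recurrence: m' = q*a - m,  q' = (d - m'^2)/q,  a' = floor((a_0 + m')/q').
  step 1: m=17, q=26, a=1
  step 2: m=9, q=9, a=2
  step 3: m=9, q=26, a=1
  step 4: m=17, q=1, a=34
a_4 = 2*a_0 = 34, so the period closes here.
sqrt(315) = [17; 1, 2, 1, 34]
Period length = 4

4


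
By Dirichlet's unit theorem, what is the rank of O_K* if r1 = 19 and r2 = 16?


By Dirichlet's unit theorem:
rank = r1 + r2 - 1
= 19 + 16 - 1
= 34

34


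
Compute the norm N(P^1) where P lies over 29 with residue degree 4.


N(P^a) = p^(a*f)
= 29^(1*4)
= 29^4
= 707281

707281


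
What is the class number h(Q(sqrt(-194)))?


K = Q(sqrt(-194)). d mod 4 = 2, so D = disc(K) = 4d = -776
h(K) equals the number of primitive reduced positive-definite forms (a, b, c) = a*x^2 + b*x*y + c*y^2 with b^2 - 4ac = D,
where reduced means |b| <= a <= c, with b >= 0 whenever |b| = a or a = c, and primitive means gcd(a, b, c) = 1.
Reduced forces 3a^2 <= |D| = 776, so 1 <= a <= 16; b must have the parity of D, and c = (b^2 - D)/(4a) must be an integer >= a.
Enumerate a = 1..16, b in [-a, a]:
  a=1: (1, 0, 194)  [1]
  a=2: (2, 0, 97)  [1]
  a=3: (3, -2, 65), (3, 2, 65)  [2]
  a=4: none
  a=5: (5, -2, 39), (5, 2, 39)  [2]
  a=6: (6, -4, 33), (6, 4, 33)  [2]
  a=7: (7, -6, 29), (7, 6, 29)  [2]
  a=8: none
  a=9: (9, -4, 22), (9, 4, 22)  [2]
  a=10: (10, -8, 21), (10, 8, 21)  [2]
  a=11: (11, -4, 18), (11, 4, 18)  [2]
  a=12: none
  a=13: (13, -2, 15), (13, 2, 15)  [2]
  a=14: (14, -8, 15), (14, 8, 15)  [2]
  a=15..16: none
Total reduced forms: 1 + 1 + 2 + 2 + 2 + 2 + 2 + 2 + 2 + 2 + 2 = 20
h = 20

20


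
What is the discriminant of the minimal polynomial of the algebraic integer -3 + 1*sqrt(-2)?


The element -3 + 1*sqrt(-2) has minimal polynomial:
x^2 + 6*x + 11
Discriminant = (6)^2 - 4*(11)
= 36 - 44
= -8

-8


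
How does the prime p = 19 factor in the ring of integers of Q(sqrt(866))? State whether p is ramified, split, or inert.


K = Q(sqrt(866)). Since d mod 4 = 2, disc(K) = 3464.
Check p | disc: 3464 mod 19 = 6.
p does not divide disc. Compute Legendre symbol (d/p):
11^((19-1)/2) mod 19 = 1
(d/p) = 1, so p splits: (p) = P*P' with e=1, f=1, g=2.
Therefore p is split.

split


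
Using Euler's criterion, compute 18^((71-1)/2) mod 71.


p = 71 is prime and the exponent is (p-1)/2 = 35, so by Euler's criterion 18^35 = (18/71) = +1 or -1 mod 71.
Compute by square-and-multiply:
  35 = 32 + 2 + 1 (binary 100011)
  Repeated squaring mod 71: 18^1 = 18, 18^2 = 40, 18^4 = 38, 18^8 = 24, 18^16 = 8, 18^32 = 64
  18^35 = 18^32 * 18^2 * 18^1 = 64 * 40 * 18 mod 71
    64 * 40 = 2560 = 4 mod 71
    4 * 18 = 72 = 1 mod 71
  18^35 = 1 mod 71
Result 1: 18 is a quadratic residue mod 71.
18^35 mod 71 = 1

1


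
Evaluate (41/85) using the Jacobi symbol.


Compute (41/85) via quadratic reciprocity:
  reciprocity: (41/85) -> +(85/41)
  reduce: (3/41)
  reciprocity: (3/41) -> +(41/3)
  reduce: (2/3)
  pull out 2: (2/3) = -1  (since 3 mod 8 = 3)
  (1/3) = 1
Product of signs = -1

-1


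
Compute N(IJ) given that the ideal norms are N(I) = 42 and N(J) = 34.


N(IJ) = N(I) * N(J)
= 42 * 34
= 1428

1428


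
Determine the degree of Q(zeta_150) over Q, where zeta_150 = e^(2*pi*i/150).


The degree equals Euler's totient phi(150).
150 = 2 * 3 * 5^2
phi(150) = 40

40


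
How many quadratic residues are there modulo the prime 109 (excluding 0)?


For prime p, the number of non-zero quadratic residues is (p-1)/2.
= (109-1)/2
= 54

54


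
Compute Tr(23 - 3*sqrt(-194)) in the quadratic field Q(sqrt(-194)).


Tr(a + b*sqrt(d)) = (a + b*sqrt(d)) + (a - b*sqrt(d)) = 2a
= 2 * (23)
= 46

46


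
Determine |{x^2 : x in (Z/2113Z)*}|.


For prime p, the number of non-zero quadratic residues is (p-1)/2.
= (2113-1)/2
= 1056

1056


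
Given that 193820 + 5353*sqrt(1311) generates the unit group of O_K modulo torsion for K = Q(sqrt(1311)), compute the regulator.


epsilon = 193820 + 5353*sqrt(1311)
= 387640.0000
R = ln(387640.0000)
= 12.8678

12.8678


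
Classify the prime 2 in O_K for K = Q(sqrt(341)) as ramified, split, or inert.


K = Q(sqrt(341)). Since d mod 4 = 1, disc(K) = 341.
Check p | disc: 341 mod 2 = 1.
p=2 does not divide disc (d is 1 mod 4). 2 splits iff d = 1 mod 8.
d mod 8 = 5, so (d/2) = -1.
(d/p) = -1, so p is inert: (p) stays prime with e=1, f=2, g=1.
Therefore p is inert.

inert


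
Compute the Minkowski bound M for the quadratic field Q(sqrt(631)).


d = 631, d mod 4 = 3, so disc(K) = 4d = 2524; |disc(K)| = 2524
Real quadratic field, so n = 2, s = r2 = 0, r1 = 2
M = (n!/n^n) * (4/pi)^s * sqrt(|disc(K)|) = (2!/2^2) * (4/pi)^0 * sqrt(2524)
= 0.5 * 1.000000 * 50.239427
= 25.1197

25.1197


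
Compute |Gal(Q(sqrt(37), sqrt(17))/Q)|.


The 2 square roots of distinct primes are multiplicatively independent over Q,
so [K:Q] = 2^2 and Gal(K/Q) is isomorphic to (Z/2Z)^2.
|Gal| = 2^2 = 4

4


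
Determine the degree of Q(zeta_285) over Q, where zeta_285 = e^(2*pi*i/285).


The degree equals Euler's totient phi(285).
285 = 3 * 5 * 19
phi(285) = 144

144


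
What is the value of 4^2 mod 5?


p = 5 is prime and the exponent is (p-1)/2 = 2, so by Euler's criterion 4^2 = (4/5) = +1 or -1 mod 5.
Compute by square-and-multiply:
  2 = 2 (binary 10)
  Repeated squaring mod 5: 4^1 = 4, 4^2 = 1
  4^2 = 1 mod 5
Result 1: 4 is a quadratic residue mod 5.
4^2 mod 5 = 1

1


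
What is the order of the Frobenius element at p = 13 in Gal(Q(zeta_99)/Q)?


The Frobenius at p in Gal(Q(zeta_n)/Q) = (Z/nZ)* is the class of p, so its order is ord_99(13), the smallest k >= 1 with 13^k = 1 mod 99.
n = 99 = 3^2 * 11, phi(99) = 60; the order divides phi(n).
Divisors of 60: 1, 2, 3, 4, 5, 6, 10, 12, 15, 20, 30, 60
Repeated squaring mod 99: 13^1 = 13, 13^2 = 70, 13^4 = 49, 13^8 = 25, 13^16 = 31, 13^32 = 70
Test divisors in increasing order:
  k=1: 13^1 = 13 mod 99
  k=2: 13^2 = 70 mod 99
  k=3: 13^3 = 70 * 13 = 19 mod 99
  k=4: 13^4 = 49 mod 99
  k=5: 13^5 = 49 * 13 = 43 mod 99
  k=6: 13^6 = 49 * 70 = 64 mod 99
  k=10: 13^10 = 25 * 70 = 67 mod 99
  k=12: 13^12 = 25 * 49 = 37 mod 99
  k=15: 13^15 = 25 * 49 * 70 * 13 = 10 mod 99
  k=20: 13^20 = 31 * 49 = 34 mod 99
  k=30: 13^30 = 31 * 25 * 49 * 70 = 1 mod 99  <- first divisor giving 1
Order = 30

30


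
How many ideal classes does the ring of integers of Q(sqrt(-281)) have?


K = Q(sqrt(-281)). d mod 4 = 3, so D = disc(K) = 4d = -1124
h(K) equals the number of primitive reduced positive-definite forms (a, b, c) = a*x^2 + b*x*y + c*y^2 with b^2 - 4ac = D,
where reduced means |b| <= a <= c, with b >= 0 whenever |b| = a or a = c, and primitive means gcd(a, b, c) = 1.
Reduced forces 3a^2 <= |D| = 1124, so 1 <= a <= 19; b must have the parity of D, and c = (b^2 - D)/(4a) must be an integer >= a.
Enumerate a = 1..19, b in [-a, a]:
  a=1: (1, 0, 281)  [1]
  a=2: (2, 2, 141)  [1]
  a=3: (3, -2, 94), (3, 2, 94)  [2]
  a=4: none
  a=5: (5, -4, 57), (5, 4, 57)  [2]
  a=6: (6, -2, 47), (6, 2, 47)  [2]
  a=7..8: none
  a=9: (9, -8, 33), (9, 8, 33)  [2]
  a=10: (10, -6, 29), (10, 6, 29)  [2]
  a=11: (11, -8, 27), (11, 8, 27)  [2]
  a=12..14: none
  a=15: (15, -14, 22), (15, -4, 19), (15, 4, 19), (15, 14, 22)  [4]
  a=16: none
  a=17: (17, -10, 18), (17, 10, 18)  [2]
  a=18..19: none
Total reduced forms: 1 + 1 + 2 + 2 + 2 + 2 + 2 + 2 + 4 + 2 = 20
h = 20

20


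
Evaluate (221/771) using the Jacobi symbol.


Compute (221/771) via quadratic reciprocity:
  reciprocity: (221/771) -> +(771/221)
  reduce: (108/221)
  pull out 2: (2/221) = -1  (since 221 mod 8 = 5)
  pull out 2: (2/221) = -1  (since 221 mod 8 = 5)
  reciprocity: (27/221) -> +(221/27)
  reduce: (5/27)
  reciprocity: (5/27) -> +(27/5)
  reduce: (2/5)
  pull out 2: (2/5) = -1  (since 5 mod 8 = 5)
  (1/5) = 1
Product of signs = -1

-1


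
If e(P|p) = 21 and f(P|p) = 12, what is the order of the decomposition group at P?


|D_P| = e * f
= 21 * 12
= 252

252


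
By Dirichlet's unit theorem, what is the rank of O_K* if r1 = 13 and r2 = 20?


By Dirichlet's unit theorem:
rank = r1 + r2 - 1
= 13 + 20 - 1
= 32

32


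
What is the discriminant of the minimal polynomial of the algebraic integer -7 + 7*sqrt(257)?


The element -7 + 7*sqrt(257) has minimal polynomial:
x^2 + 14*x - 12544
Discriminant = (14)^2 - 4*(-12544)
= 196 + 50176
= 50372

50372


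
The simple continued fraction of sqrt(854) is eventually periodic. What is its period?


Run the CF algorithm for sqrt(854).
a_0 = floor(sqrt(854)) = 29; set m_0=0, q_0=1.
Recurrence: m' = q*a - m,  q' = (d - m'^2)/q,  a' = floor((a_0 + m')/q').
  step 1: m=29, q=13, a=4
  step 2: m=23, q=25, a=2
  step 3: m=27, q=5, a=11
  step 4: m=28, q=14, a=4
  step 5: m=28, q=5, a=11
  step 6: m=27, q=25, a=2
  step 7: m=23, q=13, a=4
  step 8: m=29, q=1, a=58
a_8 = 2*a_0 = 58, so the period closes here.
sqrt(854) = [29; 4, 2, 11, 4, 11, 2, 4, 58]
Period length = 8

8
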